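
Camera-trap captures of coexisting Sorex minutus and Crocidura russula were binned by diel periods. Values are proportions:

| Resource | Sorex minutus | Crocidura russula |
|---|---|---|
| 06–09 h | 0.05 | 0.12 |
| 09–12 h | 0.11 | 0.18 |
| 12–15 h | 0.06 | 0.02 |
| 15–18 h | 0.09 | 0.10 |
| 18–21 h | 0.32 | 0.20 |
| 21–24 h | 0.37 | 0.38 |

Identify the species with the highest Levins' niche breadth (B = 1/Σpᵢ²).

Σp_minuᵢ² = 0.05² + 0.11² + 0.06² + 0.09² + 0.32² + 0.37² = 0.0025 + 0.0121 + 0.0036 + 0.0081 + 0.1024 + 0.1369 = 0.2656
B_minu = 1 / 0.2656 = 3.7651
Σp_russᵢ² = 0.12² + 0.18² + 0.02² + 0.10² + 0.20² + 0.38² = 0.0144 + 0.0324 + 0.0004 + 0.0100 + 0.0400 + 0.1444 = 0.2416
B_russ = 1 / 0.2416 = 4.1391
Highest B → broadest niche (most generalist): Crocidura russula (B = 4.14).

Crocidura russula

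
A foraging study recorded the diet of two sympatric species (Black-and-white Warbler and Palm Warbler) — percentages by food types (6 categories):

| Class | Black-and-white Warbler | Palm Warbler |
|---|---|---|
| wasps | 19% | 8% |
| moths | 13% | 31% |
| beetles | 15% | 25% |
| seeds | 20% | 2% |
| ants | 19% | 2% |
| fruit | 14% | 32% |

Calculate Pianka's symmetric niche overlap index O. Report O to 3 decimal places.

0.679

Convert percentages to proportions (divide by 100).
Σ p₁ᵢp₂ᵢ = 0.0152 + 0.0403 + 0.0375 + 0.0040 + 0.0038 + 0.0448 = 0.1456
Σp_1ᵢ² = 0.19² + 0.13² + 0.15² + 0.20² + 0.19² + 0.14² = 0.0361 + 0.0169 + 0.0225 + 0.0400 + 0.0361 + 0.0196 = 0.1712
Σp_2ᵢ² = 0.08² + 0.31² + 0.25² + 0.02² + 0.02² + 0.32² = 0.0064 + 0.0961 + 0.0625 + 0.0004 + 0.0004 + 0.1024 = 0.2682
O = 0.1456 / √(0.1712 × 0.2682) = 0.1456 / 0.214280 = 0.67948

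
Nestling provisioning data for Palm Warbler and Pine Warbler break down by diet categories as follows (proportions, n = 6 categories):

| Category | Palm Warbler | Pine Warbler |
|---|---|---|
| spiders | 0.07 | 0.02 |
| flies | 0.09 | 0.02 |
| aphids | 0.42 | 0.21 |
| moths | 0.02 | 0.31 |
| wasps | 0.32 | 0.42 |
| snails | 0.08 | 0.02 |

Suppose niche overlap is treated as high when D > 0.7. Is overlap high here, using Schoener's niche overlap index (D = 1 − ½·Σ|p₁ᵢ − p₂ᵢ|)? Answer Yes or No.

Σ|p₁ᵢ − p₂ᵢ| = 0.05 + 0.07 + 0.21 + 0.29 + 0.10 + 0.06 = 0.78
D = 1 − ½ × 0.78 = 1 − 0.390 = 0.6100
D = 0.6100 < 0.7 → No.

No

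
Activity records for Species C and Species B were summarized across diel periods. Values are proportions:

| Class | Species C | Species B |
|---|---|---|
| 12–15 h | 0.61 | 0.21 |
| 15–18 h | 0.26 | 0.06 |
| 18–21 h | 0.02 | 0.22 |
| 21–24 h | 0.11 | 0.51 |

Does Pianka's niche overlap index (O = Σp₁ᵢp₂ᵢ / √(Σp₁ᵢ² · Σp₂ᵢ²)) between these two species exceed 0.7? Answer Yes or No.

No

Σ p₁ᵢp₂ᵢ = 0.1281 + 0.0156 + 0.0044 + 0.0561 = 0.2042
Σp_1ᵢ² = 0.61² + 0.26² + 0.02² + 0.11² = 0.3721 + 0.0676 + 0.0004 + 0.0121 = 0.4522
Σp_2ᵢ² = 0.21² + 0.06² + 0.22² + 0.51² = 0.0441 + 0.0036 + 0.0484 + 0.2601 = 0.3562
O = 0.2042 / √(0.4522 × 0.3562) = 0.2042 / 0.40134 = 0.5088
O = 0.5088 < 0.7 → No.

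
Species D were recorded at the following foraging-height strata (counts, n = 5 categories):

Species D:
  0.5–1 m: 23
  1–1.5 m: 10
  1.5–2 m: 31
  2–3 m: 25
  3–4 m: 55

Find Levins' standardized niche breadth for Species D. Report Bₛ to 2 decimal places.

Proportions for Species D (n=144): 23/144=0.1597, 10/144=0.0694, 31/144=0.2153, 25/144=0.1736, 55/144=0.3819
Σpᵢ² = 0.1597² + 0.0694² + 0.2153² + 0.1736² + 0.3819² = 0.025504 + 0.004816 + 0.046354 + 0.030137 + 0.145848 = 0.252659
B = 1 / 0.252659 = 3.9579
Bₛ = (B − 1)/(n − 1) = (3.9579 − 1)/(5 − 1) = 2.9579/4 = 0.7395

0.74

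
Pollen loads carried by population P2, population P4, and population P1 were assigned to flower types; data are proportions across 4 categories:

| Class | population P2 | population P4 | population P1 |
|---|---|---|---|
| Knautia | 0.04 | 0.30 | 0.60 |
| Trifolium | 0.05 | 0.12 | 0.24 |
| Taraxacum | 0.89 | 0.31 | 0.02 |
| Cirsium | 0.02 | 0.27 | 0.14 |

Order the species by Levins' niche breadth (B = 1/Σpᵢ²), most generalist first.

Σp_P2ᵢ² = 0.04² + 0.05² + 0.89² + 0.02² = 0.0016 + 0.0025 + 0.7921 + 0.0004 = 0.7966
B_P2 = 1 / 0.7966 = 1.2553
Σp_P4ᵢ² = 0.30² + 0.12² + 0.31² + 0.27² = 0.0900 + 0.0144 + 0.0961 + 0.0729 = 0.2734
B_P4 = 1 / 0.2734 = 3.6576
Σp_P1ᵢ² = 0.60² + 0.24² + 0.02² + 0.14² = 0.3600 + 0.0576 + 0.0004 + 0.0196 = 0.4376
B_P1 = 1 / 0.4376 = 2.2852
Ranking by B (broadest → narrowest): population P4 (3.66) > population P1 (2.29) > population P2 (1.26)

population P4 > population P1 > population P2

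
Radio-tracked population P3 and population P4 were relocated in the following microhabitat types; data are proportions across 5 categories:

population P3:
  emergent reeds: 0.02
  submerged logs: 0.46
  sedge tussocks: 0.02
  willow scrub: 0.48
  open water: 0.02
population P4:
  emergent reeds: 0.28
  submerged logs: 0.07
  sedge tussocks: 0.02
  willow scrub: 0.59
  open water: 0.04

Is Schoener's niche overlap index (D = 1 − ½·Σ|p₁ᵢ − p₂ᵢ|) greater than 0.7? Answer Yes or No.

No

Σ|p₁ᵢ − p₂ᵢ| = 0.26 + 0.39 + 0.00 + 0.11 + 0.02 = 0.78
D = 1 − ½ × 0.78 = 1 − 0.390 = 0.6100
D = 0.6100 < 0.7 → No.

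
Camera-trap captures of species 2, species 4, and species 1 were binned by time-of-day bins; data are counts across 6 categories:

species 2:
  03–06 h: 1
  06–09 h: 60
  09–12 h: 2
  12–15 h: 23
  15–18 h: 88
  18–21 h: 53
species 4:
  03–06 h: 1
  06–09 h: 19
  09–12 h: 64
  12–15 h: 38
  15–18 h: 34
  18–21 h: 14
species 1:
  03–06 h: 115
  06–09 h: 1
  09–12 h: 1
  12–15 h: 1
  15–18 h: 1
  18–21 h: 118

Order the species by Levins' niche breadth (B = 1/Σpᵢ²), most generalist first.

species 4 > species 2 > species 1

Proportions for species 2 (n=227): 1/227=0.0044, 60/227=0.2643, 2/227=0.0088, 23/227=0.1013, 88/227=0.3877, 53/227=0.2335
Proportions for species 4 (n=170): 1/170=0.0059, 19/170=0.1118, 64/170=0.3765, 38/170=0.2235, 34/170=0.2000, 14/170=0.0824
Proportions for species 1 (n=237): 115/237=0.4852, 1/237=0.0042, 1/237=0.0042, 1/237=0.0042, 1/237=0.0042, 118/237=0.4979
Σp_2ᵢ² = 0.0044² + 0.2643² + 0.0088² + 0.1013² + 0.3877² + 0.2335² = 0.000019 + 0.069854 + 0.000077 + 0.010262 + 0.150311 + 0.054522 = 0.285045
B_2 = 1 / 0.285045 = 3.5082
Σp_4ᵢ² = 0.0059² + 0.1118² + 0.3765² + 0.2235² + 0.2000² + 0.0824² = 0.000035 + 0.012499 + 0.141752 + 0.049952 + 0.040000 + 0.006790 = 0.251028
B_4 = 1 / 0.251028 = 3.9836
Σp_1ᵢ² = 0.4852² + 0.0042² + 0.0042² + 0.0042² + 0.0042² + 0.4979² = 0.235419 + 0.000018 + 0.000018 + 0.000018 + 0.000018 + 0.247904 = 0.483395
B_1 = 1 / 0.483395 = 2.0687
Ranking by B (broadest → narrowest): species 4 (3.98) > species 2 (3.51) > species 1 (2.07)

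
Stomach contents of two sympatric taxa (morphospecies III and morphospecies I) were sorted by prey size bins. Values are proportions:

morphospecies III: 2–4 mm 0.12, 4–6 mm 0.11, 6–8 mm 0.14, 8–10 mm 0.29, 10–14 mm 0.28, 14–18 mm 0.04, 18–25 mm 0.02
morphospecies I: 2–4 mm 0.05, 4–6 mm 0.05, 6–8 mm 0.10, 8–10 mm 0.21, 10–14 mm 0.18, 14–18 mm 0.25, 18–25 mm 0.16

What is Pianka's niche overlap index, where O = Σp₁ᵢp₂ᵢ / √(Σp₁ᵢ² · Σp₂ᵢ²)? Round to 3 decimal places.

0.771

Σ p₁ᵢp₂ᵢ = 0.0060 + 0.0055 + 0.0140 + 0.0609 + 0.0504 + 0.0100 + 0.0032 = 0.1500
Σp_1ᵢ² = 0.12² + 0.11² + 0.14² + 0.29² + 0.28² + 0.04² + 0.02² = 0.0144 + 0.0121 + 0.0196 + 0.0841 + 0.0784 + 0.0016 + 0.0004 = 0.2106
Σp_2ᵢ² = 0.05² + 0.05² + 0.10² + 0.21² + 0.18² + 0.25² + 0.16² = 0.0025 + 0.0025 + 0.0100 + 0.0441 + 0.0324 + 0.0625 + 0.0256 = 0.1796
O = 0.1500 / √(0.2106 × 0.1796) = 0.1500 / 0.194483 = 0.77128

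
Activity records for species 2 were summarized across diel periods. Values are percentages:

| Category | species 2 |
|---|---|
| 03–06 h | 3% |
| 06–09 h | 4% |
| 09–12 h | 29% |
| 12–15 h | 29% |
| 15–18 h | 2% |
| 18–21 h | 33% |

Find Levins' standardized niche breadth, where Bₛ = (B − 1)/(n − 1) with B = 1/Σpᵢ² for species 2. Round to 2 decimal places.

0.51

Convert percentages to proportions (divide by 100).
Σpᵢ² = 0.03² + 0.04² + 0.29² + 0.29² + 0.02² + 0.33² = 0.0009 + 0.0016 + 0.0841 + 0.0841 + 0.0004 + 0.1089 = 0.2800
B = 1 / 0.2800 = 3.5714
Bₛ = (B − 1)/(n − 1) = (3.5714 − 1)/(6 − 1) = 2.5714/5 = 0.5143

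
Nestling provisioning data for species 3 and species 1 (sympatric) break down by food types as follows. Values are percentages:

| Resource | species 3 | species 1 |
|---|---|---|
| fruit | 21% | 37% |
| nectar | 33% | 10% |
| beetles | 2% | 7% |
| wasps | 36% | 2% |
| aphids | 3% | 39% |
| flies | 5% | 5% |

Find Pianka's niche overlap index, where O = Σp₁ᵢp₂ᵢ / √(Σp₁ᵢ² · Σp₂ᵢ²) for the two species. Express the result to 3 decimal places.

Convert percentages to proportions (divide by 100).
Σ p₁ᵢp₂ᵢ = 0.0777 + 0.0330 + 0.0014 + 0.0072 + 0.0117 + 0.0025 = 0.1335
Σp_1ᵢ² = 0.21² + 0.33² + 0.02² + 0.36² + 0.03² + 0.05² = 0.0441 + 0.1089 + 0.0004 + 0.1296 + 0.0009 + 0.0025 = 0.2864
Σp_2ᵢ² = 0.37² + 0.10² + 0.07² + 0.02² + 0.39² + 0.05² = 0.1369 + 0.0100 + 0.0049 + 0.0004 + 0.1521 + 0.0025 = 0.3068
O = 0.1335 / √(0.2864 × 0.3068) = 0.1335 / 0.296425 = 0.45037

0.450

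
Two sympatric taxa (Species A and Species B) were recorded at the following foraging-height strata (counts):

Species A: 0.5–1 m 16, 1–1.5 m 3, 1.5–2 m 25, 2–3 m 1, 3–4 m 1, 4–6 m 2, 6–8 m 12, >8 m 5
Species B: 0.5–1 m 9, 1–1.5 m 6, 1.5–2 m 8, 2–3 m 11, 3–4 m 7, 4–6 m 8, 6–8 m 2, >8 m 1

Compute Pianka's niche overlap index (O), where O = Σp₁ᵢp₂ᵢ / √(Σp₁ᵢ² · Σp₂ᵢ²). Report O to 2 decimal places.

Proportions for Species A (n=65): 16/65=0.2462, 3/65=0.0462, 25/65=0.3846, 1/65=0.0154, 1/65=0.0154, 2/65=0.0308, 12/65=0.1846, 5/65=0.0769
Proportions for Species B (n=52): 9/52=0.1731, 6/52=0.1154, 8/52=0.1538, 11/52=0.2115, 7/52=0.1346, 8/52=0.1538, 2/52=0.0385, 1/52=0.0192
Σ p₁ᵢp₂ᵢ = 0.042617 + 0.005331 + 0.059151 + 0.003257 + 0.002073 + 0.004737 + 0.007107 + 0.001476 = 0.125749
Σp_1ᵢ² = 0.2462² + 0.0462² + 0.3846² + 0.0154² + 0.0154² + 0.0308² + 0.1846² + 0.0769² = 0.060614 + 0.002134 + 0.147917 + 0.000237 + 0.000237 + 0.000949 + 0.034077 + 0.005914 = 0.252079
Σp_2ᵢ² = 0.1731² + 0.1154² + 0.1538² + 0.2115² + 0.1346² + 0.1538² + 0.0385² + 0.0192² = 0.029964 + 0.013317 + 0.023654 + 0.044732 + 0.018117 + 0.023654 + 0.001482 + 0.000369 = 0.155289
O = 0.125749 / √(0.252079 × 0.155289) = 0.125749 / 0.1978512 = 0.6356

0.64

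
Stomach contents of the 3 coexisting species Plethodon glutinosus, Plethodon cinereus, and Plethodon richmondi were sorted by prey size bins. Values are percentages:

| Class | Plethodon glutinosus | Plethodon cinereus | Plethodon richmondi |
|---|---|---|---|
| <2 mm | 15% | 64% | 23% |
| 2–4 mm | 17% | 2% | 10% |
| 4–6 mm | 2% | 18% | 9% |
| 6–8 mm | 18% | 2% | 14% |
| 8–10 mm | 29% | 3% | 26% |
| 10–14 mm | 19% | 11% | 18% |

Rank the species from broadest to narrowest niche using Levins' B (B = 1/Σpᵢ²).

Plethodon richmondi > Plethodon glutinosus > Plethodon cinereus

Convert percentages to proportions (divide by 100).
Σp_glutᵢ² = 0.15² + 0.17² + 0.02² + 0.18² + 0.29² + 0.19² = 0.0225 + 0.0289 + 0.0004 + 0.0324 + 0.0841 + 0.0361 = 0.2044
B_glut = 1 / 0.2044 = 4.8924
Σp_cineᵢ² = 0.64² + 0.02² + 0.18² + 0.02² + 0.03² + 0.11² = 0.4096 + 0.0004 + 0.0324 + 0.0004 + 0.0009 + 0.0121 = 0.4558
B_cine = 1 / 0.4558 = 2.1939
Σp_richᵢ² = 0.23² + 0.10² + 0.09² + 0.14² + 0.26² + 0.18² = 0.0529 + 0.0100 + 0.0081 + 0.0196 + 0.0676 + 0.0324 = 0.1906
B_rich = 1 / 0.1906 = 5.2466
Ranking by B (broadest → narrowest): Plethodon richmondi (5.25) > Plethodon glutinosus (4.89) > Plethodon cinereus (2.19)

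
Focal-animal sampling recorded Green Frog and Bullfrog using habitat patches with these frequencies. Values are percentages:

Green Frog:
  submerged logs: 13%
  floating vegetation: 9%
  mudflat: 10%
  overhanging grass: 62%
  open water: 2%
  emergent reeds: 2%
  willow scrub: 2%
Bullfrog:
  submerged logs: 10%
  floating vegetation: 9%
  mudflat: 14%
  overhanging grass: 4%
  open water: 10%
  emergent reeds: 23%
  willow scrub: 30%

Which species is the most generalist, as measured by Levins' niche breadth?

Bullfrog

Convert percentages to proportions (divide by 100).
Σp_Frogᵢ² = 0.13² + 0.09² + 0.10² + 0.62² + 0.02² + 0.02² + 0.02² = 0.0169 + 0.0081 + 0.0100 + 0.3844 + 0.0004 + 0.0004 + 0.0004 = 0.4206
B_Frog = 1 / 0.4206 = 2.3776
Σp_Bullᵢ² = 0.10² + 0.09² + 0.14² + 0.04² + 0.10² + 0.23² + 0.30² = 0.0100 + 0.0081 + 0.0196 + 0.0016 + 0.0100 + 0.0529 + 0.0900 = 0.1922
B_Bull = 1 / 0.1922 = 5.2029
Highest B → broadest niche (most generalist): Bullfrog (B = 5.20).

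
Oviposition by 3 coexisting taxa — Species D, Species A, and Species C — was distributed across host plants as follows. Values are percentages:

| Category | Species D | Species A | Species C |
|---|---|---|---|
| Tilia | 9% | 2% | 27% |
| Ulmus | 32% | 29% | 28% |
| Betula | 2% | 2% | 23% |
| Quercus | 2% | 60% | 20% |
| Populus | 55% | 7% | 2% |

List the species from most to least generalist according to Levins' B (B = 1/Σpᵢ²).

Convert percentages to proportions (divide by 100).
Σp_Dᵢ² = 0.09² + 0.32² + 0.02² + 0.02² + 0.55² = 0.0081 + 0.1024 + 0.0004 + 0.0004 + 0.3025 = 0.4138
B_D = 1 / 0.4138 = 2.4166
Σp_Aᵢ² = 0.02² + 0.29² + 0.02² + 0.60² + 0.07² = 0.0004 + 0.0841 + 0.0004 + 0.3600 + 0.0049 = 0.4498
B_A = 1 / 0.4498 = 2.2232
Σp_Cᵢ² = 0.27² + 0.28² + 0.23² + 0.20² + 0.02² = 0.0729 + 0.0784 + 0.0529 + 0.0400 + 0.0004 = 0.2446
B_C = 1 / 0.2446 = 4.0883
Ranking by B (broadest → narrowest): Species C (4.09) > Species D (2.42) > Species A (2.22)

Species C > Species D > Species A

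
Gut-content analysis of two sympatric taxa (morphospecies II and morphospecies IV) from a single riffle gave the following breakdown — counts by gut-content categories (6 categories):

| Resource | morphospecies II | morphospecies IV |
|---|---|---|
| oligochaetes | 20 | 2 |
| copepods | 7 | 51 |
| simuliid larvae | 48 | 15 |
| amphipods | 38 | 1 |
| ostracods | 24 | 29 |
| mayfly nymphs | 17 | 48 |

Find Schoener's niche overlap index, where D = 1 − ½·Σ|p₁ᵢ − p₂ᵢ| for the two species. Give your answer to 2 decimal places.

0.43

Proportions for morphospecies II (n=154): 20/154=0.1299, 7/154=0.0455, 48/154=0.3117, 38/154=0.2468, 24/154=0.1558, 17/154=0.1104
Proportions for morphospecies IV (n=146): 2/146=0.0137, 51/146=0.3493, 15/146=0.1027, 1/146=0.0068, 29/146=0.1986, 48/146=0.3288
Σ|p₁ᵢ − p₂ᵢ| = 0.1162 + 0.3038 + 0.2090 + 0.2400 + 0.0428 + 0.2184 = 1.1302
D = 1 − ½ × 1.1302 = 1 − 0.56510 = 0.43490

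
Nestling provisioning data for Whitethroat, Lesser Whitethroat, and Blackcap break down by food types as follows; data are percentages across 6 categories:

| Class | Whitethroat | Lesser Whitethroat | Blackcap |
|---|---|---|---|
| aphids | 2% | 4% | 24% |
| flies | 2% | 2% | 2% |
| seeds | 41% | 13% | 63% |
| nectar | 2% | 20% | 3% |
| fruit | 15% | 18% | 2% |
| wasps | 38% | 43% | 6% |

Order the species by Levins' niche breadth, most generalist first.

Convert percentages to proportions (divide by 100).
Σp_Whitᵢ² = 0.02² + 0.02² + 0.41² + 0.02² + 0.15² + 0.38² = 0.0004 + 0.0004 + 0.1681 + 0.0004 + 0.0225 + 0.1444 = 0.3362
B_Whit = 1 / 0.3362 = 2.9744
Σp_Lessᵢ² = 0.04² + 0.02² + 0.13² + 0.20² + 0.18² + 0.43² = 0.0016 + 0.0004 + 0.0169 + 0.0400 + 0.0324 + 0.1849 = 0.2762
B_Less = 1 / 0.2762 = 3.6206
Σp_Blacᵢ² = 0.24² + 0.02² + 0.63² + 0.03² + 0.02² + 0.06² = 0.0576 + 0.0004 + 0.3969 + 0.0009 + 0.0004 + 0.0036 = 0.4598
B_Blac = 1 / 0.4598 = 2.1749
Ranking by B (broadest → narrowest): Lesser Whitethroat (3.62) > Whitethroat (2.97) > Blackcap (2.17)

Lesser Whitethroat > Whitethroat > Blackcap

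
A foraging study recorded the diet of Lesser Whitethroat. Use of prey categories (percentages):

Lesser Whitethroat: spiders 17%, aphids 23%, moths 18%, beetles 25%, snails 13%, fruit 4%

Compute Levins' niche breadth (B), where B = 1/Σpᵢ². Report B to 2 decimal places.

5.12

Convert percentages to proportions (divide by 100).
Σpᵢ² = 0.17² + 0.23² + 0.18² + 0.25² + 0.13² + 0.04² = 0.0289 + 0.0529 + 0.0324 + 0.0625 + 0.0169 + 0.0016 = 0.1952
B = 1 / 0.1952 = 5.1230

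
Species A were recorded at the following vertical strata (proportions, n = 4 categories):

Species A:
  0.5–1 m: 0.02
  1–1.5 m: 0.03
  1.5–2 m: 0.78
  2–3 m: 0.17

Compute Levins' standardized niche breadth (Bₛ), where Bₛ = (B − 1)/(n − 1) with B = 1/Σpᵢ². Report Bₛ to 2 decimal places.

Σpᵢ² = 0.02² + 0.03² + 0.78² + 0.17² = 0.0004 + 0.0009 + 0.6084 + 0.0289 = 0.6386
B = 1 / 0.6386 = 1.5659
Bₛ = (B − 1)/(n − 1) = (1.5659 − 1)/(4 − 1) = 0.5659/3 = 0.1886

0.19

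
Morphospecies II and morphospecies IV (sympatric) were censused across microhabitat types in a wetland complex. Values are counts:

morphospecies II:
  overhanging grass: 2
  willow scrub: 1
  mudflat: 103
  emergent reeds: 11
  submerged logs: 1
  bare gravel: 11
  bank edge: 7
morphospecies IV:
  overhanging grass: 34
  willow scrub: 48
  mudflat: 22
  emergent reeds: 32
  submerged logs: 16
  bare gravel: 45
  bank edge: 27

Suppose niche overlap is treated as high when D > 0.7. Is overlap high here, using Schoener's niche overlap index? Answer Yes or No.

Proportions for morphospecies II (n=136): 2/136=0.0147, 1/136=0.0074, 103/136=0.7574, 11/136=0.0809, 1/136=0.0074, 11/136=0.0809, 7/136=0.0515
Proportions for morphospecies IV (n=224): 34/224=0.1518, 48/224=0.2143, 22/224=0.0982, 32/224=0.1429, 16/224=0.0714, 45/224=0.2009, 27/224=0.1205
Σ|p₁ᵢ − p₂ᵢ| = 0.1371 + 0.2069 + 0.6592 + 0.0620 + 0.0640 + 0.1200 + 0.0690 = 1.3182
D = 1 − ½ × 1.3182 = 1 − 0.65910 = 0.34090
D = 0.34090 < 0.7 → No.

No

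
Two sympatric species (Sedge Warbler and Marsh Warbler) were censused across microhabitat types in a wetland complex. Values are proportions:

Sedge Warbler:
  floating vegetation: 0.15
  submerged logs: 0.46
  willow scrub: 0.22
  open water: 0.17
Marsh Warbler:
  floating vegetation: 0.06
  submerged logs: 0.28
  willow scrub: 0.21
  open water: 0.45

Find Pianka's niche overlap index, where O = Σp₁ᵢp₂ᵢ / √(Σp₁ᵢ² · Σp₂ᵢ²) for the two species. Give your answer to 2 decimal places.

0.81

Σ p₁ᵢp₂ᵢ = 0.0090 + 0.1288 + 0.0462 + 0.0765 = 0.2605
Σp_1ᵢ² = 0.15² + 0.46² + 0.22² + 0.17² = 0.0225 + 0.2116 + 0.0484 + 0.0289 = 0.3114
Σp_2ᵢ² = 0.06² + 0.28² + 0.21² + 0.45² = 0.0036 + 0.0784 + 0.0441 + 0.2025 = 0.3286
O = 0.2605 / √(0.3114 × 0.3286) = 0.2605 / 0.31988 = 0.8144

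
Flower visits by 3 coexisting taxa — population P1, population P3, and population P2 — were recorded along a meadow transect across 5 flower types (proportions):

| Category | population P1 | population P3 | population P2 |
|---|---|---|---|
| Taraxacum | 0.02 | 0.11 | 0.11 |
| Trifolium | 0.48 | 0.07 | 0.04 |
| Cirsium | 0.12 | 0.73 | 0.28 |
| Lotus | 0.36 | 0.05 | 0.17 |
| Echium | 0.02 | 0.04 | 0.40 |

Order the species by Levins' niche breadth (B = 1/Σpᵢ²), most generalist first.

Σp_P1ᵢ² = 0.02² + 0.48² + 0.12² + 0.36² + 0.02² = 0.0004 + 0.2304 + 0.0144 + 0.1296 + 0.0004 = 0.3752
B_P1 = 1 / 0.3752 = 2.6652
Σp_P3ᵢ² = 0.11² + 0.07² + 0.73² + 0.05² + 0.04² = 0.0121 + 0.0049 + 0.5329 + 0.0025 + 0.0016 = 0.5540
B_P3 = 1 / 0.5540 = 1.8051
Σp_P2ᵢ² = 0.11² + 0.04² + 0.28² + 0.17² + 0.40² = 0.0121 + 0.0016 + 0.0784 + 0.0289 + 0.1600 = 0.2810
B_P2 = 1 / 0.2810 = 3.5587
Ranking by B (broadest → narrowest): population P2 (3.56) > population P1 (2.67) > population P3 (1.81)

population P2 > population P1 > population P3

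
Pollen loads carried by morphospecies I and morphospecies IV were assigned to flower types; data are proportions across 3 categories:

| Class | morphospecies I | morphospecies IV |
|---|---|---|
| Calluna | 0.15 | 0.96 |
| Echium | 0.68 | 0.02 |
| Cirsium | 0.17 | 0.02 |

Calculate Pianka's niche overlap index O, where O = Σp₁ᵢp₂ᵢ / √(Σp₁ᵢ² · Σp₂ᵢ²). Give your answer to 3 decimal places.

0.234

Σ p₁ᵢp₂ᵢ = 0.1440 + 0.0136 + 0.0034 = 0.1610
Σp_1ᵢ² = 0.15² + 0.68² + 0.17² = 0.0225 + 0.4624 + 0.0289 = 0.5138
Σp_2ᵢ² = 0.96² + 0.02² + 0.02² = 0.9216 + 0.0004 + 0.0004 = 0.9224
O = 0.1610 / √(0.5138 × 0.9224) = 0.1610 / 0.688425 = 0.23387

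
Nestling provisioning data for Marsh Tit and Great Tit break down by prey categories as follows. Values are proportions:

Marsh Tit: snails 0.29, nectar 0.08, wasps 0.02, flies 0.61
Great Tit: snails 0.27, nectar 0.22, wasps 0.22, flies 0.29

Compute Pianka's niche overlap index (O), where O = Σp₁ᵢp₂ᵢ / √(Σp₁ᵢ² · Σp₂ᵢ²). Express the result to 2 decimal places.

0.81

Σ p₁ᵢp₂ᵢ = 0.0783 + 0.0176 + 0.0044 + 0.1769 = 0.2772
Σp_1ᵢ² = 0.29² + 0.08² + 0.02² + 0.61² = 0.0841 + 0.0064 + 0.0004 + 0.3721 = 0.4630
Σp_2ᵢ² = 0.27² + 0.22² + 0.22² + 0.29² = 0.0729 + 0.0484 + 0.0484 + 0.0841 = 0.2538
O = 0.2772 / √(0.4630 × 0.2538) = 0.2772 / 0.34280 = 0.8086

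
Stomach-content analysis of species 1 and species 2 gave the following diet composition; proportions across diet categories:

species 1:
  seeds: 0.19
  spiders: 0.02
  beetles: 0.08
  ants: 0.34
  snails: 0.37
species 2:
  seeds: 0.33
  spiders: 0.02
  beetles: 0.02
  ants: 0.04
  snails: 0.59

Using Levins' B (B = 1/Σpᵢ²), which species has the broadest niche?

Σp_1ᵢ² = 0.19² + 0.02² + 0.08² + 0.34² + 0.37² = 0.0361 + 0.0004 + 0.0064 + 0.1156 + 0.1369 = 0.2954
B_1 = 1 / 0.2954 = 3.3852
Σp_2ᵢ² = 0.33² + 0.02² + 0.02² + 0.04² + 0.59² = 0.1089 + 0.0004 + 0.0004 + 0.0016 + 0.3481 = 0.4594
B_2 = 1 / 0.4594 = 2.1768
Highest B → broadest niche (most generalist): species 1 (B = 3.39).

species 1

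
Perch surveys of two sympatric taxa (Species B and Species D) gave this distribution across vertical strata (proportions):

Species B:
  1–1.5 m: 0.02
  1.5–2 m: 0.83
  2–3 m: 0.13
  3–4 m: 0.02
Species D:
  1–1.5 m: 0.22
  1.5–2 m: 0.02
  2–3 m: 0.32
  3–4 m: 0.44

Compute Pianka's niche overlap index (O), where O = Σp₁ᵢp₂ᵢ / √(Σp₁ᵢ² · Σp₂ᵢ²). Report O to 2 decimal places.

0.14

Σ p₁ᵢp₂ᵢ = 0.0044 + 0.0166 + 0.0416 + 0.0088 = 0.0714
Σp_1ᵢ² = 0.02² + 0.83² + 0.13² + 0.02² = 0.0004 + 0.6889 + 0.0169 + 0.0004 = 0.7066
Σp_2ᵢ² = 0.22² + 0.02² + 0.32² + 0.44² = 0.0484 + 0.0004 + 0.1024 + 0.1936 = 0.3448
O = 0.0714 / √(0.7066 × 0.3448) = 0.0714 / 0.49359 = 0.1447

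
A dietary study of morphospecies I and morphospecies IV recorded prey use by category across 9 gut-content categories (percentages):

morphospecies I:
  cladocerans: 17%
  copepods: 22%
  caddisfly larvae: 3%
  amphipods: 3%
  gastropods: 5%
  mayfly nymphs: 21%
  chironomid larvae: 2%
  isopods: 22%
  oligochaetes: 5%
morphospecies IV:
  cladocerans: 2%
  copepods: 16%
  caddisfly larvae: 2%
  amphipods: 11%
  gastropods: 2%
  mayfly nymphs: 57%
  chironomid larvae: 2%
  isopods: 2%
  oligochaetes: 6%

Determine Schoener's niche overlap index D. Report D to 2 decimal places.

0.55

Convert percentages to proportions (divide by 100).
Σ|p₁ᵢ − p₂ᵢ| = 0.15 + 0.06 + 0.01 + 0.08 + 0.03 + 0.36 + 0.00 + 0.20 + 0.01 = 0.90
D = 1 − ½ × 0.90 = 1 − 0.450 = 0.5500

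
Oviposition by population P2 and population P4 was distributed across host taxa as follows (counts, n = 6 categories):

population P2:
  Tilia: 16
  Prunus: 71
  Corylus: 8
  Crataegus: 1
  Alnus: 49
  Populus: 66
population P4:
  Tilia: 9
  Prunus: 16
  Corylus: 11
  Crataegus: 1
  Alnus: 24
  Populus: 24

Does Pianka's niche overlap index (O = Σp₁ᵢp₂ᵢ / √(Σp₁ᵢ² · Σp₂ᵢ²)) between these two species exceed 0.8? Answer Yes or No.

Yes

Proportions for population P2 (n=211): 16/211=0.0758, 71/211=0.3365, 8/211=0.0379, 1/211=0.0047, 49/211=0.2322, 66/211=0.3128
Proportions for population P4 (n=85): 9/85=0.1059, 16/85=0.1882, 11/85=0.1294, 1/85=0.0118, 24/85=0.2824, 24/85=0.2824
Σ p₁ᵢp₂ᵢ = 0.008027 + 0.063329 + 0.004904 + 0.000055 + 0.065573 + 0.088335 = 0.230223
Σp_1ᵢ² = 0.0758² + 0.3365² + 0.0379² + 0.0047² + 0.2322² + 0.3128² = 0.005746 + 0.113232 + 0.001436 + 0.000022 + 0.053917 + 0.097844 = 0.272197
Σp_2ᵢ² = 0.1059² + 0.1882² + 0.1294² + 0.0118² + 0.2824² + 0.2824² = 0.011215 + 0.035419 + 0.016744 + 0.000139 + 0.079750 + 0.079750 = 0.223017
O = 0.230223 / √(0.272197 × 0.223017) = 0.230223 / 0.2463830 = 0.9344
O = 0.9344 > 0.8 → Yes.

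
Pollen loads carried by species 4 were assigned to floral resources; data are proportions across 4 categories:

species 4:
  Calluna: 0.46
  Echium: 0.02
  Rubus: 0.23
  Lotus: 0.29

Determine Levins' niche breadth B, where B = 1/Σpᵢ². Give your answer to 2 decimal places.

2.87

Σpᵢ² = 0.46² + 0.02² + 0.23² + 0.29² = 0.2116 + 0.0004 + 0.0529 + 0.0841 = 0.3490
B = 1 / 0.3490 = 2.8653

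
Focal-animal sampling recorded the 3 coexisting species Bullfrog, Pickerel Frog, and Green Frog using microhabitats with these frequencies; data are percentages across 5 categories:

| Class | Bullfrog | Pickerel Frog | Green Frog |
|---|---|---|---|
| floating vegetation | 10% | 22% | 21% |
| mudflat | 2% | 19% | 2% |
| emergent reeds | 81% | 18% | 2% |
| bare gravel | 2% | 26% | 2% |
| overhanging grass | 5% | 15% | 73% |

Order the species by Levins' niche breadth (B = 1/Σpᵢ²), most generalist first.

Convert percentages to proportions (divide by 100).
Σp_Bullᵢ² = 0.10² + 0.02² + 0.81² + 0.02² + 0.05² = 0.0100 + 0.0004 + 0.6561 + 0.0004 + 0.0025 = 0.6694
B_Bull = 1 / 0.6694 = 1.4939
Σp_Pickᵢ² = 0.22² + 0.19² + 0.18² + 0.26² + 0.15² = 0.0484 + 0.0361 + 0.0324 + 0.0676 + 0.0225 = 0.2070
B_Pick = 1 / 0.2070 = 4.8309
Σp_Greeᵢ² = 0.21² + 0.02² + 0.02² + 0.02² + 0.73² = 0.0441 + 0.0004 + 0.0004 + 0.0004 + 0.5329 = 0.5782
B_Gree = 1 / 0.5782 = 1.7295
Ranking by B (broadest → narrowest): Pickerel Frog (4.83) > Green Frog (1.73) > Bullfrog (1.49)

Pickerel Frog > Green Frog > Bullfrog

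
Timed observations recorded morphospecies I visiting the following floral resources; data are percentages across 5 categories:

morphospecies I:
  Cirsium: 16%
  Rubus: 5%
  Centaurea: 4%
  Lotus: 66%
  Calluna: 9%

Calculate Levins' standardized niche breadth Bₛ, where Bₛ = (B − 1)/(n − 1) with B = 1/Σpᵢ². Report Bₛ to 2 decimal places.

Convert percentages to proportions (divide by 100).
Σpᵢ² = 0.16² + 0.05² + 0.04² + 0.66² + 0.09² = 0.0256 + 0.0025 + 0.0016 + 0.4356 + 0.0081 = 0.4734
B = 1 / 0.4734 = 2.1124
Bₛ = (B − 1)/(n − 1) = (2.1124 − 1)/(5 − 1) = 1.1124/4 = 0.2781

0.28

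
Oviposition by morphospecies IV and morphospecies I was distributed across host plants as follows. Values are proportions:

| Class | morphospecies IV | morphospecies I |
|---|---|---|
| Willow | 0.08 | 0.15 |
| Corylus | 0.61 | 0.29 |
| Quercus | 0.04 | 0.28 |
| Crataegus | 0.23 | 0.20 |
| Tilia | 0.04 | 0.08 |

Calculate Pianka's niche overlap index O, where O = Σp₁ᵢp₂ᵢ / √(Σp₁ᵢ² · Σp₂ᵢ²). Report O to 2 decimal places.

0.79

Σ p₁ᵢp₂ᵢ = 0.0120 + 0.1769 + 0.0112 + 0.0460 + 0.0032 = 0.2493
Σp_1ᵢ² = 0.08² + 0.61² + 0.04² + 0.23² + 0.04² = 0.0064 + 0.3721 + 0.0016 + 0.0529 + 0.0016 = 0.4346
Σp_2ᵢ² = 0.15² + 0.29² + 0.28² + 0.20² + 0.08² = 0.0225 + 0.0841 + 0.0784 + 0.0400 + 0.0064 = 0.2314
O = 0.2493 / √(0.4346 × 0.2314) = 0.2493 / 0.31712 = 0.7861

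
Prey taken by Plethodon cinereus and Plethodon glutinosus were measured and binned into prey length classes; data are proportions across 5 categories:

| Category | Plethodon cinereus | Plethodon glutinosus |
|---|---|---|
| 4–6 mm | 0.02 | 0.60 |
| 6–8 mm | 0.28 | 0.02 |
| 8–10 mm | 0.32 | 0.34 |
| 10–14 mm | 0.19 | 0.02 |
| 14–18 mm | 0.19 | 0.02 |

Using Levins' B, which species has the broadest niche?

Σp_cineᵢ² = 0.02² + 0.28² + 0.32² + 0.19² + 0.19² = 0.0004 + 0.0784 + 0.1024 + 0.0361 + 0.0361 = 0.2534
B_cine = 1 / 0.2534 = 3.9463
Σp_glutᵢ² = 0.60² + 0.02² + 0.34² + 0.02² + 0.02² = 0.3600 + 0.0004 + 0.1156 + 0.0004 + 0.0004 = 0.4768
B_glut = 1 / 0.4768 = 2.0973
Highest B → broadest niche (most generalist): Plethodon cinereus (B = 3.95).

Plethodon cinereus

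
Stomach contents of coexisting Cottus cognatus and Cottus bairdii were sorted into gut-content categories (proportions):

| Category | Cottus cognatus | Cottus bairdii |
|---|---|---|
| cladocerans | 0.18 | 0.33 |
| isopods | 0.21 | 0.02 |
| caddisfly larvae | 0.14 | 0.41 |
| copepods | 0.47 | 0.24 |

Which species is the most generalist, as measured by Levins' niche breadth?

Cottus cognatus

Σp_cognᵢ² = 0.18² + 0.21² + 0.14² + 0.47² = 0.0324 + 0.0441 + 0.0196 + 0.2209 = 0.3170
B_cogn = 1 / 0.3170 = 3.1546
Σp_bairᵢ² = 0.33² + 0.02² + 0.41² + 0.24² = 0.1089 + 0.0004 + 0.1681 + 0.0576 = 0.3350
B_bair = 1 / 0.3350 = 2.9851
Highest B → broadest niche (most generalist): Cottus cognatus (B = 3.15).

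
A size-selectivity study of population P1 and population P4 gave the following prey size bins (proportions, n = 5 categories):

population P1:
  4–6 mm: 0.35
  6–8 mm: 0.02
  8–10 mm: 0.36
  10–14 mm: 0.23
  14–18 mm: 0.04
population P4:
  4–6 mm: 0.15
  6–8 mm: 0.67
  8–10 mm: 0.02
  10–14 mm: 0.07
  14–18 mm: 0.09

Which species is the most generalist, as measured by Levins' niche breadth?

population P1

Σp_P1ᵢ² = 0.35² + 0.02² + 0.36² + 0.23² + 0.04² = 0.1225 + 0.0004 + 0.1296 + 0.0529 + 0.0016 = 0.3070
B_P1 = 1 / 0.3070 = 3.2573
Σp_P4ᵢ² = 0.15² + 0.67² + 0.02² + 0.07² + 0.09² = 0.0225 + 0.4489 + 0.0004 + 0.0049 + 0.0081 = 0.4848
B_P4 = 1 / 0.4848 = 2.0627
Highest B → broadest niche (most generalist): population P1 (B = 3.26).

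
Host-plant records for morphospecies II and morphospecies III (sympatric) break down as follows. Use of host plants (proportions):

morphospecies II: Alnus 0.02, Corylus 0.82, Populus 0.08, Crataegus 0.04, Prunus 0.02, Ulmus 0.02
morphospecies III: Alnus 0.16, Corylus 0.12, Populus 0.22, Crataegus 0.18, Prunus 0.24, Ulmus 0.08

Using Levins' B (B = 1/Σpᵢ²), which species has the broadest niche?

Σp_IIᵢ² = 0.02² + 0.82² + 0.08² + 0.04² + 0.02² + 0.02² = 0.0004 + 0.6724 + 0.0064 + 0.0016 + 0.0004 + 0.0004 = 0.6816
B_II = 1 / 0.6816 = 1.4671
Σp_IIIᵢ² = 0.16² + 0.12² + 0.22² + 0.18² + 0.24² + 0.08² = 0.0256 + 0.0144 + 0.0484 + 0.0324 + 0.0576 + 0.0064 = 0.1848
B_III = 1 / 0.1848 = 5.4113
Highest B → broadest niche (most generalist): morphospecies III (B = 5.41).

morphospecies III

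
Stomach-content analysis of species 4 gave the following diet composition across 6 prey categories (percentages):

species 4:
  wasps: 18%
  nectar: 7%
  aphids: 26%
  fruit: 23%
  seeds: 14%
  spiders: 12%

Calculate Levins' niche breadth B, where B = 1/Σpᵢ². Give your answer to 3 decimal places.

5.214

Convert percentages to proportions (divide by 100).
Σpᵢ² = 0.18² + 0.07² + 0.26² + 0.23² + 0.14² + 0.12² = 0.0324 + 0.0049 + 0.0676 + 0.0529 + 0.0196 + 0.0144 = 0.1918
B = 1 / 0.1918 = 5.21376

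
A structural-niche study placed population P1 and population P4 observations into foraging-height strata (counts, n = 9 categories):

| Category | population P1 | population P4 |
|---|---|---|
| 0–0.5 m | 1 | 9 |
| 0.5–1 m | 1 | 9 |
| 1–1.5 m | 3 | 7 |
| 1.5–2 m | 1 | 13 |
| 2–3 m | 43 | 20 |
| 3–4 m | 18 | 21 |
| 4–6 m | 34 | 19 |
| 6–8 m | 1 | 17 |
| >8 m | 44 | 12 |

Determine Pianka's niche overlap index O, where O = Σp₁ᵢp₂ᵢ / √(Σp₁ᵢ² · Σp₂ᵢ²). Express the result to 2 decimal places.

Proportions for population P1 (n=146): 1/146=0.0068, 1/146=0.0068, 3/146=0.0205, 1/146=0.0068, 43/146=0.2945, 18/146=0.1233, 34/146=0.2329, 1/146=0.0068, 44/146=0.3014
Proportions for population P4 (n=127): 9/127=0.0709, 9/127=0.0709, 7/127=0.0551, 13/127=0.1024, 20/127=0.1575, 21/127=0.1654, 19/127=0.1496, 17/127=0.1339, 12/127=0.0945
Σ p₁ᵢp₂ᵢ = 0.000482 + 0.000482 + 0.001130 + 0.000696 + 0.046384 + 0.020394 + 0.034842 + 0.000911 + 0.028482 = 0.133803
Σp_1ᵢ² = 0.0068² + 0.0068² + 0.0205² + 0.0068² + 0.2945² + 0.1233² + 0.2329² + 0.0068² + 0.3014² = 0.000046 + 0.000046 + 0.000420 + 0.000046 + 0.086730 + 0.015203 + 0.054242 + 0.000046 + 0.090842 = 0.247621
Σp_2ᵢ² = 0.0709² + 0.0709² + 0.0551² + 0.1024² + 0.1575² + 0.1654² + 0.1496² + 0.1339² + 0.0945² = 0.005027 + 0.005027 + 0.003036 + 0.010486 + 0.024806 + 0.027357 + 0.022380 + 0.017929 + 0.008930 = 0.124978
O = 0.133803 / √(0.247621 × 0.124978) = 0.133803 / 0.1759181 = 0.7606

0.76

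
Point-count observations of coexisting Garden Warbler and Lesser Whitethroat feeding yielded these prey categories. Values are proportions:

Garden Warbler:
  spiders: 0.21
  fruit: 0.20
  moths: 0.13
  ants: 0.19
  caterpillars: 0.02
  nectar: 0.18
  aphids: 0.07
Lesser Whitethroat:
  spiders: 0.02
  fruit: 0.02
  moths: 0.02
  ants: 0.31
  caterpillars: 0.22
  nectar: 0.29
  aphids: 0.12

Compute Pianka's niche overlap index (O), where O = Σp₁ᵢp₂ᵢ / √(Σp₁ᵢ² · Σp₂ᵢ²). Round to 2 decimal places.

0.65

Σ p₁ᵢp₂ᵢ = 0.0042 + 0.0040 + 0.0026 + 0.0589 + 0.0044 + 0.0522 + 0.0084 = 0.1347
Σp_1ᵢ² = 0.21² + 0.20² + 0.13² + 0.19² + 0.02² + 0.18² + 0.07² = 0.0441 + 0.0400 + 0.0169 + 0.0361 + 0.0004 + 0.0324 + 0.0049 = 0.1748
Σp_2ᵢ² = 0.02² + 0.02² + 0.02² + 0.31² + 0.22² + 0.29² + 0.12² = 0.0004 + 0.0004 + 0.0004 + 0.0961 + 0.0484 + 0.0841 + 0.0144 = 0.2442
O = 0.1347 / √(0.1748 × 0.2442) = 0.1347 / 0.20661 = 0.6520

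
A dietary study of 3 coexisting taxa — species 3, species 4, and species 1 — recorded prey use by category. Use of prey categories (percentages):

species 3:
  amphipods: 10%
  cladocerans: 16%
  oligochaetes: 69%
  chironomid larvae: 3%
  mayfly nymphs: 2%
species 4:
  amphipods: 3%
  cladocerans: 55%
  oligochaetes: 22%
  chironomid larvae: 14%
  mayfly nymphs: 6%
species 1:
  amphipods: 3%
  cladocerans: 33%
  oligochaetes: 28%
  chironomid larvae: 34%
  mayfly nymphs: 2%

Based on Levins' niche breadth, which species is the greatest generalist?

species 1

Convert percentages to proportions (divide by 100).
Σp_3ᵢ² = 0.10² + 0.16² + 0.69² + 0.03² + 0.02² = 0.0100 + 0.0256 + 0.4761 + 0.0009 + 0.0004 = 0.5130
B_3 = 1 / 0.5130 = 1.9493
Σp_4ᵢ² = 0.03² + 0.55² + 0.22² + 0.14² + 0.06² = 0.0009 + 0.3025 + 0.0484 + 0.0196 + 0.0036 = 0.3750
B_4 = 1 / 0.3750 = 2.6667
Σp_1ᵢ² = 0.03² + 0.33² + 0.28² + 0.34² + 0.02² = 0.0009 + 0.1089 + 0.0784 + 0.1156 + 0.0004 = 0.3042
B_1 = 1 / 0.3042 = 3.2873
Highest B → broadest niche (most generalist): species 1 (B = 3.29).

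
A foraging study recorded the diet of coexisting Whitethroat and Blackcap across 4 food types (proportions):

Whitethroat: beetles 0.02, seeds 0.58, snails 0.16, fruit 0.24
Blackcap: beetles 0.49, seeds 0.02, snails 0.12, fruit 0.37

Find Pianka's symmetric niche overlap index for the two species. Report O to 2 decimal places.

Σ p₁ᵢp₂ᵢ = 0.0098 + 0.0116 + 0.0192 + 0.0888 = 0.1294
Σp_1ᵢ² = 0.02² + 0.58² + 0.16² + 0.24² = 0.0004 + 0.3364 + 0.0256 + 0.0576 = 0.4200
Σp_2ᵢ² = 0.49² + 0.02² + 0.12² + 0.37² = 0.2401 + 0.0004 + 0.0144 + 0.1369 = 0.3918
O = 0.1294 / √(0.4200 × 0.3918) = 0.1294 / 0.40566 = 0.3190

0.32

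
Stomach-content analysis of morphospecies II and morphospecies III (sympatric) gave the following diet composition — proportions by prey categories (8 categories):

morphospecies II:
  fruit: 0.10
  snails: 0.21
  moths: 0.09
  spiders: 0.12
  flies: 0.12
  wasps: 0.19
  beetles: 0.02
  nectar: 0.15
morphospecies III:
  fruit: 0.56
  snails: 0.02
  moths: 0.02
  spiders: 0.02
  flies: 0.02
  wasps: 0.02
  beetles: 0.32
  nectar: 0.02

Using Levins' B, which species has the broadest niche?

Σp_IIᵢ² = 0.10² + 0.21² + 0.09² + 0.12² + 0.12² + 0.19² + 0.02² + 0.15² = 0.0100 + 0.0441 + 0.0081 + 0.0144 + 0.0144 + 0.0361 + 0.0004 + 0.0225 = 0.1500
B_II = 1 / 0.1500 = 6.6667
Σp_IIIᵢ² = 0.56² + 0.02² + 0.02² + 0.02² + 0.02² + 0.02² + 0.32² + 0.02² = 0.3136 + 0.0004 + 0.0004 + 0.0004 + 0.0004 + 0.0004 + 0.1024 + 0.0004 = 0.4184
B_III = 1 / 0.4184 = 2.3901
Highest B → broadest niche (most generalist): morphospecies II (B = 6.67).

morphospecies II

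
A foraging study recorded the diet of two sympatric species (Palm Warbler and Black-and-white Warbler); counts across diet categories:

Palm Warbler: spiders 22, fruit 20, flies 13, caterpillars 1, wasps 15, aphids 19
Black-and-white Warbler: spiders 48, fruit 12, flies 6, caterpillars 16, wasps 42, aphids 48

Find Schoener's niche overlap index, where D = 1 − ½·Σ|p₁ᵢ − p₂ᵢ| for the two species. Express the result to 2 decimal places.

0.74

Proportions for Palm Warbler (n=90): 22/90=0.2444, 20/90=0.2222, 13/90=0.1444, 1/90=0.0111, 15/90=0.1667, 19/90=0.2111
Proportions for Black-and-white Warbler (n=172): 48/172=0.2791, 12/172=0.0698, 6/172=0.0349, 16/172=0.0930, 42/172=0.2442, 48/172=0.2791
Σ|p₁ᵢ − p₂ᵢ| = 0.0347 + 0.1524 + 0.1095 + 0.0819 + 0.0775 + 0.0680 = 0.5240
D = 1 − ½ × 0.5240 = 1 − 0.26200 = 0.73800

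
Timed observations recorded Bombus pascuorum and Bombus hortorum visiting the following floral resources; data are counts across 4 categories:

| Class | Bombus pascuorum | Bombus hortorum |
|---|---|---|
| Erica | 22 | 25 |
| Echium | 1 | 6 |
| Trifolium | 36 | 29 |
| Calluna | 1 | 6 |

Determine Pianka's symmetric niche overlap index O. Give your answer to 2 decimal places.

0.97

Proportions for Bombus pascuorum (n=60): 22/60=0.3667, 1/60=0.0167, 36/60=0.6000, 1/60=0.0167
Proportions for Bombus hortorum (n=66): 25/66=0.3788, 6/66=0.0909, 29/66=0.4394, 6/66=0.0909
Σ p₁ᵢp₂ᵢ = 0.138906 + 0.001518 + 0.263640 + 0.001518 = 0.405582
Σp_1ᵢ² = 0.3667² + 0.0167² + 0.6000² + 0.0167² = 0.134469 + 0.000279 + 0.360000 + 0.000279 = 0.495027
Σp_2ᵢ² = 0.3788² + 0.0909² + 0.4394² + 0.0909² = 0.143489 + 0.008263 + 0.193072 + 0.008263 = 0.353087
O = 0.405582 / √(0.495027 × 0.353087) = 0.405582 / 0.4180761 = 0.9701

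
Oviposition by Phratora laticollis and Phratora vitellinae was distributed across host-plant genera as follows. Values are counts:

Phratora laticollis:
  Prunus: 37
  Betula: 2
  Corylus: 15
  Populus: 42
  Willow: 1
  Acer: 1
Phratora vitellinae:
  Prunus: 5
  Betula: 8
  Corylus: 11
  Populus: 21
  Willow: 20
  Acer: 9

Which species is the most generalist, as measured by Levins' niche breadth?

Phratora vitellinae

Proportions for Phratora laticollis (n=98): 37/98=0.3776, 2/98=0.0204, 15/98=0.1531, 42/98=0.4286, 1/98=0.0102, 1/98=0.0102
Proportions for Phratora vitellinae (n=74): 5/74=0.0676, 8/74=0.1081, 11/74=0.1486, 21/74=0.2838, 20/74=0.2703, 9/74=0.1216
Σp_latiᵢ² = 0.3776² + 0.0204² + 0.1531² + 0.4286² + 0.0102² + 0.0102² = 0.142582 + 0.000416 + 0.023440 + 0.183698 + 0.000104 + 0.000104 = 0.350344
B_lati = 1 / 0.350344 = 2.8543
Σp_viteᵢ² = 0.0676² + 0.1081² + 0.1486² + 0.2838² + 0.2703² + 0.1216² = 0.004570 + 0.011686 + 0.022082 + 0.080542 + 0.073062 + 0.014787 = 0.206729
B_vite = 1 / 0.206729 = 4.8373
Highest B → broadest niche (most generalist): Phratora vitellinae (B = 4.84).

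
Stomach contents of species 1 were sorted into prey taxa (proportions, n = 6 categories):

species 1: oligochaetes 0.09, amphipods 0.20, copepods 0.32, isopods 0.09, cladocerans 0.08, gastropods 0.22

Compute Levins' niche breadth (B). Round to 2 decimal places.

Σpᵢ² = 0.09² + 0.20² + 0.32² + 0.09² + 0.08² + 0.22² = 0.0081 + 0.0400 + 0.1024 + 0.0081 + 0.0064 + 0.0484 = 0.2134
B = 1 / 0.2134 = 4.6860

4.69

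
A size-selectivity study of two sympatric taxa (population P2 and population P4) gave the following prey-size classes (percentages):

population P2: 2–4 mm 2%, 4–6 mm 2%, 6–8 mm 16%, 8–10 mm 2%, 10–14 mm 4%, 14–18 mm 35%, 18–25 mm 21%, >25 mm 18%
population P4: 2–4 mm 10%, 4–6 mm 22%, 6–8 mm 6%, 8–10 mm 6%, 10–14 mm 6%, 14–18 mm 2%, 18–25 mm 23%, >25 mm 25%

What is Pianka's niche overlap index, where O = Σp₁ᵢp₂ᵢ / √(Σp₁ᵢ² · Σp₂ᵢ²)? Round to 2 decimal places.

0.58

Convert percentages to proportions (divide by 100).
Σ p₁ᵢp₂ᵢ = 0.0020 + 0.0044 + 0.0096 + 0.0012 + 0.0024 + 0.0070 + 0.0483 + 0.0450 = 0.1199
Σp_1ᵢ² = 0.02² + 0.02² + 0.16² + 0.02² + 0.04² + 0.35² + 0.21² + 0.18² = 0.0004 + 0.0004 + 0.0256 + 0.0004 + 0.0016 + 0.1225 + 0.0441 + 0.0324 = 0.2274
Σp_2ᵢ² = 0.10² + 0.22² + 0.06² + 0.06² + 0.06² + 0.02² + 0.23² + 0.25² = 0.0100 + 0.0484 + 0.0036 + 0.0036 + 0.0036 + 0.0004 + 0.0529 + 0.0625 = 0.1850
O = 0.1199 / √(0.2274 × 0.1850) = 0.1199 / 0.20511 = 0.5846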